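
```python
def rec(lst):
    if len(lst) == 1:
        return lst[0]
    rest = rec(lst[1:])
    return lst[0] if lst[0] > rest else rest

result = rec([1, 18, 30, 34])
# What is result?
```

Recursive max over [1, 18, 30, 34] = 34

Answer: 34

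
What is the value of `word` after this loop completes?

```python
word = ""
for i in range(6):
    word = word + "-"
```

Repeat '-' 6 times
`word` takes the values: "" → "-" → "--" → "---" → "----" → "-----" → "------"

Answer: "------"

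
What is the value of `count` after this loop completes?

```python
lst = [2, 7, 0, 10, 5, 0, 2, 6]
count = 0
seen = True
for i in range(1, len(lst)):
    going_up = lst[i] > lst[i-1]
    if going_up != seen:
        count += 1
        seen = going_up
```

Count direction changes in [2, 7, 0, 10, 5, 0, 2, 6]
`count` takes the values: 0 → 1 → 2 → 3 → 4

Answer: 4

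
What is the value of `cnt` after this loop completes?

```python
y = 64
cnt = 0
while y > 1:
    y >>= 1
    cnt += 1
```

Count right shifts until 1
`cnt` takes the values: 0 → 1 → 2 → 3 → 4 → 5 → 6

Answer: 6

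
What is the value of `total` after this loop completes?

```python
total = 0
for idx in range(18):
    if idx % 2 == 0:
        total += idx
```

Sum of even numbers 0 to 17
`total` takes the values: 0 → 2 → 6 → 12 → 20 → 30 → 42 → 56 → 72

Answer: 72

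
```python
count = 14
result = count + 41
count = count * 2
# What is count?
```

Trace:
`count = 14` → count = 14
`result = count + 41` → result = 55
`count = count * 2` → count = 28
So count = 28

Answer: 28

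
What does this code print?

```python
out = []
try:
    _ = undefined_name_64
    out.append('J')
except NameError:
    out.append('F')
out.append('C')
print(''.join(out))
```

Execution trace: 'F' (except NameError) → 'C' (after the try/except). Output: FC

Answer: FC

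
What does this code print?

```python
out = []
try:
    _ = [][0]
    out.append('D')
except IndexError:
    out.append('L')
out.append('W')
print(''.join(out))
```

Execution trace: 'L' (except IndexError) → 'W' (after the try/except). Output: LW

Answer: LW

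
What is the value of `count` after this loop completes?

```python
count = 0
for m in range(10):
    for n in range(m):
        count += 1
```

Triangle number: 0+1+2+...+9
`count` takes the values: 0 → 1 → 2 → 3 → 4 → 5 → 6 → 7 → 8 → 9 → 10 → 11 → 12 → 13 → 14 → 15 → 16 → 17 → 18 → 19 → 20 → 21 → 22 → 23 → 24 → 25 → 26 → 27 → 28 → 29 → … → 41 → 42 → 43 → 44 → 45

Answer: 45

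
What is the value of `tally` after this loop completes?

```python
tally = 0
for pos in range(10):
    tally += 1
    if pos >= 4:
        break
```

Loop breaks when pos reaches 4, tally is 5
`tally` takes the values: 0 → 1 → 2 → 3 → 4 → 5

Answer: 5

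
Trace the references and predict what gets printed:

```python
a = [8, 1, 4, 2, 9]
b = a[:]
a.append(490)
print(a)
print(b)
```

Key concept: slice [:] creates copy.
Step by step:
`a = [8, 1, 4, 2, 9]` → a = [8, 1, 4, 2, 9]
`b = a[:]` → b = [8, 1, 4, 2, 9]
`a.append(490)` → a = [8, 1, 4, 2, 9, 490]
`print(a)` → prints [8, 1, 4, 2, 9, 490]
`print(b)` → prints [8, 1, 4, 2, 9]

Answer:
[8, 1, 4, 2, 9, 490]
[8, 1, 4, 2, 9]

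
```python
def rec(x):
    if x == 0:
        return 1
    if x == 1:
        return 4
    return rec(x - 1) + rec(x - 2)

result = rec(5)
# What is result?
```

Build up from base cases: rec(0)=1, rec(1)=4, rec(2)=5, rec(3)=9, rec(4)=14, rec(5)=23

Answer: 23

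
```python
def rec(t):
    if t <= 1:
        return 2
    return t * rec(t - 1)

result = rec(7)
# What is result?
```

rec(7) = 7 * 6 * 5 * 4 * 3 * 2 * 2 = 10080

Answer: 10080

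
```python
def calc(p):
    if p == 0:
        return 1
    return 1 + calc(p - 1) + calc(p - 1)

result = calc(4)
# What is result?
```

calc(p) = 1 + 2·calc(p-1), calc(0)=1. Closed form: (1+1)·2^4 - 1 = 31.

Answer: 31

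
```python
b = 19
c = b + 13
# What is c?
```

Trace:
`b = 19` → b = 19
`c = b + 13` → c = 32
So c = 32

Answer: 32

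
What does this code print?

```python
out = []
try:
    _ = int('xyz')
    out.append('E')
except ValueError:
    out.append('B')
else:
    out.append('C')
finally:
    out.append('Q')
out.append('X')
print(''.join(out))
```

Execution trace: 'B' (except ValueError) → 'Q' (finally) → 'X' (after the try/except). Output: BQX

Answer: BQX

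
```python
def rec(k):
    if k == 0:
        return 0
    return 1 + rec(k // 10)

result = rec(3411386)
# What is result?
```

Count of digits of 3411386: 7

Answer: 7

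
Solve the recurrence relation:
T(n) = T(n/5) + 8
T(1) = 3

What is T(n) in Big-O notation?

Each step divides n by 5 and adds 8. After log_5(n) steps we reach T(1)=3. So T(n) = 8·log_5(n) + 3 = O(log n).

Answer: O(log n)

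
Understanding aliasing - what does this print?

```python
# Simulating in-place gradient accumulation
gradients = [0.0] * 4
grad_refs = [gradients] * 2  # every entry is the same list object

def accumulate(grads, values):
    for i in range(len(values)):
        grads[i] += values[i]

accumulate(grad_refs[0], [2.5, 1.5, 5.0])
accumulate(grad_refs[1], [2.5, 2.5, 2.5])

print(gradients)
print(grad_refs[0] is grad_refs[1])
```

Key concept: gradient accumulation aliasing.
Step by step:
`gradients = [0.0] * 4` → gradients = [0.0, 0.0, 0.0, 0.0]
`grad_refs = [gradients] * 2` → grad_refs = [[0.0, 0.0, 0.0, 0.0], [0.0, 0.0, 0.0, 0.0]]
`accumulate(grad_refs[0], [2.5, 1.5, 5.0])` → gradients = [2.5, 1.5, 5.0, 0.0]; grad_refs = [[2.5, 1.5, 5.0, 0.0], [2.5, 1.5, 5.0, 0.0]]
`accumulate(grad_refs[1], [2.5, 2.5, 2.5])` → gradients = [5.0, 4.0, 7.5, 0.0]; grad_refs = [[5.0, 4.0, 7.5, 0.0], [5.0, 4.0, 7.5, 0.0]]
`print(gradients)` → prints [5.0, 4.0, 7.5, 0.0]
`print(grad_refs[0] is grad_refs[1])` → prints True

Answer:
[5.0, 4.0, 7.5, 0.0]
True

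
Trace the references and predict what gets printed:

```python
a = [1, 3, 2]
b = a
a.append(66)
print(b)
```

Key concept: basic list aliasing.
Step by step:
`a = [1, 3, 2]` → a = [1, 3, 2]
`b = a` → b = [1, 3, 2] (same object as a)
`a.append(66)` → a = [1, 3, 2, 66] (same object as b); b = [1, 3, 2, 66] (same object as a)
`print(b)` → prints [1, 3, 2, 66]

Answer: [1, 3, 2, 66]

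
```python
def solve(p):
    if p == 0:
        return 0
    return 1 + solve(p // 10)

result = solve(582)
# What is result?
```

Count of digits of 582: 3

Answer: 3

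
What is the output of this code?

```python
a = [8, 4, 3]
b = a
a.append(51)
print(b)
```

Key concept: basic list aliasing.
Step by step:
`a = [8, 4, 3]` → a = [8, 4, 3]
`b = a` → b = [8, 4, 3] (same object as a)
`a.append(51)` → a = [8, 4, 3, 51] (same object as b); b = [8, 4, 3, 51] (same object as a)
`print(b)` → prints [8, 4, 3, 51]

Answer: [8, 4, 3, 51]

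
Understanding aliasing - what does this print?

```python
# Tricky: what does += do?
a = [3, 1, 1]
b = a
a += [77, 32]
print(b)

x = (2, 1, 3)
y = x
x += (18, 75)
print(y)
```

Key concept: += behavior differs for mutable vs immutable.
Step by step:
`a = [3, 1, 1]` → a = [3, 1, 1]
`b = a` → b = [3, 1, 1] (same object as a)
`a += [77, 32]` → a = [3, 1, 1, 77, 32] (same object as b); b = [3, 1, 1, 77, 32] (same object as a)
`print(b)` → prints [3, 1, 1, 77, 32]
`x = (2, 1, 3)` → x = (2, 1, 3)
`y = x` → y = (2, 1, 3)
`x += (18, 75)` → x = (2, 1, 3, 18, 75)
`print(y)` → prints (2, 1, 3)

Answer:
[3, 1, 1, 77, 32]
(2, 1, 3)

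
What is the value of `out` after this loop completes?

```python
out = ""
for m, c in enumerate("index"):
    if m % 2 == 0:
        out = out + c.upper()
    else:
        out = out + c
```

Uppercase even positions in 'index'
`out` takes the values: "" → "I" → "In" → "InD" → "InDe" → "InDeX"

Answer: "InDeX"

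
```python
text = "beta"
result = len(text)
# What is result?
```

Trace:
`text = "beta"` → text = 'beta'
`result = len(text)` → result = 4
So result = 4

Answer: 4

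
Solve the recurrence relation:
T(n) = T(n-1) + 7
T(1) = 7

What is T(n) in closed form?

Unrolling: T(n) = T(1) + 7·(n-1) = 7 + 7(n-1) = 7n.

Answer: T(n) = 7n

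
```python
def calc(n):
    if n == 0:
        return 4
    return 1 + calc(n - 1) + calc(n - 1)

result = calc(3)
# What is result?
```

calc(n) = 1 + 2·calc(n-1), calc(0)=4. Closed form: (4+1)·2^3 - 1 = 39.

Answer: 39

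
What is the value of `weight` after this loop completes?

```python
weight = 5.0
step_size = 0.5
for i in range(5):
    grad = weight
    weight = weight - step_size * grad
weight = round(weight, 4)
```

Gradient descent: w = 5.0 * (1 - 0.5)^5
`weight` takes the values: 5.0 → 2.5 → 1.25 → 0.625 → 0.3125 → 0.15625 → 0.1562

Answer: 0.1562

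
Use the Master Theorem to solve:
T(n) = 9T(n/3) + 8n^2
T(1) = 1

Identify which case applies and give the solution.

a=9, b=3, f(n)=8n^2. log_3(9) = 2. Since c=2 = 2, Case 2 applies: T(n) = Θ(n^log_b(a) · log n) = O(n^2 log n).

Answer: O(n^2 log n) - Case 2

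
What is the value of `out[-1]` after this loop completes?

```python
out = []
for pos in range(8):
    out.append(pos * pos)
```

Last element of squares 0 to 7
`out` takes the values: [] → [0] → [0, 1] → [0, 1, 4] → [0, 1, 4, 9] → [0, 1, 4, 9, 16] → [0, 1, 4, 9, 16, 25] → [0, 1, 4, 9, 16, 25, 36] → [0, 1, 4, 9, 16, 25, 36, 49]
So `out[-1]` = 49

Answer: 49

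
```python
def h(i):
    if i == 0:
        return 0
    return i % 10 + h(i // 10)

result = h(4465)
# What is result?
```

Sum of digits of 4465: 5 + 6 + 4 + 4 = 19

Answer: 19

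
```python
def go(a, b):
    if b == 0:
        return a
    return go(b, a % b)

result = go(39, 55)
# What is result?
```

go(39, 55) -> go(55, 39) -> go(39, 16) -> go(16, 7) -> go(7, 2) -> go(2, 1) -> go(1, 0) -> 1

Answer: 1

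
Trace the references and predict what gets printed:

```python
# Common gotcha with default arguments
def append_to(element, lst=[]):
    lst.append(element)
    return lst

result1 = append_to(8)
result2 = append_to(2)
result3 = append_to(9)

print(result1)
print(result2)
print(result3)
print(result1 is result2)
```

Key concept: mutable default argument gotcha.
Step by step:
`result1 = append_to(8)` → result1 = [8]
`result2 = append_to(2)` → result1 = [8, 2] (same object as result2); result2 = [8, 2] (same object as result1)
`result3 = append_to(9)` → result1 = [8, 2, 9] (same object as result2, result3); result2 = [8, 2, 9] (same object as result1, result3); result3 = [8, 2, 9] (same object as result1, result2)
`print(result1)` → prints [8, 2, 9]
`print(result2)` → prints [8, 2, 9]
`print(result3)` → prints [8, 2, 9]
`print(result1 is result2)` → prints True

Answer:
[8, 2, 9]
[8, 2, 9]
[8, 2, 9]
True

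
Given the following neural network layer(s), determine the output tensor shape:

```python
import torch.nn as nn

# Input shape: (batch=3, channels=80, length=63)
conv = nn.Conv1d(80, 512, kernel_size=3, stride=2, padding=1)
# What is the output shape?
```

Input: (3, 80, 63) -> Output: (3, 512, 32)

Answer: (3, 512, 32)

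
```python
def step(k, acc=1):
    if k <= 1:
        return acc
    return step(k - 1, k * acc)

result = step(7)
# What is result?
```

Accumulator trace (n, acc): (7, 1) -> (6, 7) -> (5, 42) -> (4, 210) -> (3, 840) -> (2, 2520) -> (1, 5040) -> return 5040

Answer: 5040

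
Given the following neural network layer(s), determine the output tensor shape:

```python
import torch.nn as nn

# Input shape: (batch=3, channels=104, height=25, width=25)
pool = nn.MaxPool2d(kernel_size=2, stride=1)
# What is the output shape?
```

Input: (3, 104, 25, 25) -> Output: (3, 104, 24, 24)

Answer: (3, 104, 24, 24)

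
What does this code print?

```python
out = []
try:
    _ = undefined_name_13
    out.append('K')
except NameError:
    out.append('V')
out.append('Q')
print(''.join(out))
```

Execution trace: 'V' (except NameError) → 'Q' (after the try/except). Output: VQ

Answer: VQ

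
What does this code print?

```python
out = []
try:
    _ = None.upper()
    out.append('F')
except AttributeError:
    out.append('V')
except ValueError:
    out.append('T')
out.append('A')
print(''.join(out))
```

Execution trace: 'V' (except AttributeError) → 'A' (after the try/except). Output: VA

Answer: VA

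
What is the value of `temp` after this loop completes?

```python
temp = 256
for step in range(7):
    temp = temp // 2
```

Halve 7 times: 256 // 2^7 = 2
`temp` takes the values: 256 → 128 → 64 → 32 → 16 → 8 → 4 → 2

Answer: 2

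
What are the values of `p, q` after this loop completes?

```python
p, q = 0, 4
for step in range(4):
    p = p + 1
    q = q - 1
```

p goes 0→4, q goes 4→0
`p, q` takes the values: (0, 4) → (1, 4) → (1, 3) → (2, 3) → (2, 2) → (3, 2) → (3, 1) → (4, 1) → (4, 0)

Answer: 4, 0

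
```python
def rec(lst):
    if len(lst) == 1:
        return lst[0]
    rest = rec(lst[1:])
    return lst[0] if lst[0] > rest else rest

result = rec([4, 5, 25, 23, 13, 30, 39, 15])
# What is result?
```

Recursive max over [4, 5, 25, 23, 13, 30, 39, 15] = 39

Answer: 39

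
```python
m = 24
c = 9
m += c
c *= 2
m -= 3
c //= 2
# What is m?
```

Trace:
`m = 24` → m = 24
`c = 9` → c = 9
`m += c` → m = 33
`c *= 2` → c = 18
`m -= 3` → m = 30
`c //= 2` → c = 9
So m = 30

Answer: 30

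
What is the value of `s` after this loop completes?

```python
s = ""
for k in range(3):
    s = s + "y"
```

Repeat 'y' 3 times
`s` takes the values: "" → "y" → "yy" → "yyy"

Answer: "yyy"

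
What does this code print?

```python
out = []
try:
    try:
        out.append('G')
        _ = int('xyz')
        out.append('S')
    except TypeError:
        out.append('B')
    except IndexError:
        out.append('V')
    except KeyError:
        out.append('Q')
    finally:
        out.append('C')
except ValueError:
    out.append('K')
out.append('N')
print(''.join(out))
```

Execution trace: 'G' (try body) → 'C' (finally) → 'K' (outer except ValueError) → 'N' (after the try/except). Output: GCKN

Answer: GCKN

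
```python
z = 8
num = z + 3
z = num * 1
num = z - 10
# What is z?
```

Trace:
`z = 8` → z = 8
`num = z + 3` → num = 11
`z = num * 1` → z = 11
`num = z - 10` → num = 1
So z = 11

Answer: 11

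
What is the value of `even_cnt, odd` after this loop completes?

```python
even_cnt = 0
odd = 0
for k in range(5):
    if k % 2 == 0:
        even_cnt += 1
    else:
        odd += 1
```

Count evens and odds in range(5)
`even_cnt, odd` takes the values: (0, 0) → (1, 0) → (1, 1) → (2, 1) → (2, 2) → (3, 2)

Answer: 3, 2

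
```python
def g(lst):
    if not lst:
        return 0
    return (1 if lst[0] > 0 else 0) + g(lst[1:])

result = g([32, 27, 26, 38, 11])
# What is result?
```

Count of positive elements in [32, 27, 26, 38, 11] = 5

Answer: 5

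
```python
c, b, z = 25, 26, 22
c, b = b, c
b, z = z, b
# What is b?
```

Trace:
`c, b, z = 25, 26, 22` → c = 25; b = 26; z = 22
`c, b = b, c` → c = 26; b = 25
`b, z = z, b` → b = 22; z = 25
So b = 22

Answer: 22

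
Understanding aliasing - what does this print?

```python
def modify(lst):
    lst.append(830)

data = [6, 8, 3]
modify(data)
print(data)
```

Key concept: function modifies passed list.
Step by step:
`data = [6, 8, 3]` → data = [6, 8, 3]
`modify(data)` → data = [6, 8, 3, 830]
`print(data)` → prints [6, 8, 3, 830]

Answer: [6, 8, 3, 830]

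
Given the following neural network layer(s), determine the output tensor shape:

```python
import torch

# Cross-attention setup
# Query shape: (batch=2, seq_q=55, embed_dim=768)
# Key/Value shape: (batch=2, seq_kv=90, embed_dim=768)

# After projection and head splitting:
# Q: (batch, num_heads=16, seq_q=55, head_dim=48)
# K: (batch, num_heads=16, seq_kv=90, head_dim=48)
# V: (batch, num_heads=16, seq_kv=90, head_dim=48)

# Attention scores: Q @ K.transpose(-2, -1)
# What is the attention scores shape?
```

Input: (2, 55, 768) -> Output: (2, 16, 55, 90)

Answer: (2, 16, 55, 90)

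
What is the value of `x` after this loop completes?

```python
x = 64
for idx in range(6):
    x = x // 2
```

Halve 6 times: 64 // 2^6 = 1
`x` takes the values: 64 → 32 → 16 → 8 → 4 → 2 → 1

Answer: 1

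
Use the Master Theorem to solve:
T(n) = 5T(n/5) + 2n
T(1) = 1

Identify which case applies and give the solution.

a=5, b=5, f(n)=2n. log_5(5) = 1. Since c=1 = 1, Case 2 applies: T(n) = Θ(n^log_b(a) · log n) = O(n log n).

Answer: O(n log n) - Case 2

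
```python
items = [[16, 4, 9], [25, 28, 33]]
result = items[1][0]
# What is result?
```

Trace:
`items = [[16, 4, 9], [25, 28, 33]]` → items = [[16, 4, 9], [25, 28, 33]]
`result = items[1][0]` → result = 25
So result = 25

Answer: 25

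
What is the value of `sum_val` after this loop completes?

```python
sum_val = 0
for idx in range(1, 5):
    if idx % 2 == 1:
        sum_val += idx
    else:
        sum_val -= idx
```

Add odd, subtract even
`sum_val` takes the values: 0 → 1 → -1 → 2 → -2

Answer: -2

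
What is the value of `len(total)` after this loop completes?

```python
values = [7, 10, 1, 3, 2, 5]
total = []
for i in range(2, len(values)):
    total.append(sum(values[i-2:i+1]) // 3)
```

Number of 3-element averages
`total` takes the values: [] → [6] → [6, 4] → [6, 4, 2] → [6, 4, 2, 3]
So `len(total)` = 4

Answer: 4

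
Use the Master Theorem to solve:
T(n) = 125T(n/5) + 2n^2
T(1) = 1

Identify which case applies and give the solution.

a=125, b=5, f(n)=2n^2. log_5(125) = 3. Since c=2 < 3, Case 1 applies: T(n) = Θ(n^log_b(a)) = O(n^3).

Answer: O(n^3) - Case 1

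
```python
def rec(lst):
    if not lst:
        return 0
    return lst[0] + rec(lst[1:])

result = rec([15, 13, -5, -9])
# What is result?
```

15 + 13 + (-5) + (-9) + 0 = 14

Answer: 14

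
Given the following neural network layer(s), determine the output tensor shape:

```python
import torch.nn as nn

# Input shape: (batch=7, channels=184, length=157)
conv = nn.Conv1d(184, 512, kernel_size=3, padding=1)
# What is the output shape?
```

Input: (7, 184, 157) -> Output: (7, 512, 157)

Answer: (7, 512, 157)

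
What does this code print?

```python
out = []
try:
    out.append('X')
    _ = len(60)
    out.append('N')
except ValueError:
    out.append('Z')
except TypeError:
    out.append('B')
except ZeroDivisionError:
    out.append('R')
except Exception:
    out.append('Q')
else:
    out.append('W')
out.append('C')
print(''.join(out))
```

Execution trace: 'X' (try body) → 'B' (except TypeError) → 'C' (after the try/except). Output: XBC

Answer: XBC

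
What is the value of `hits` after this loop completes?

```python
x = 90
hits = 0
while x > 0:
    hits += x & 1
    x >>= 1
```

Count set bits in 90 (binary: 0b1011010)
`hits` takes the values: 0 → 1 → 2 → 3 → 4

Answer: 4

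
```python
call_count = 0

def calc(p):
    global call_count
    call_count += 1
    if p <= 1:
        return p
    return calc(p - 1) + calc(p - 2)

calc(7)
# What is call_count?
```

Calls(p) = 1 + Calls(p-1) + Calls(p-2); Calls(0)=Calls(1)=1. For p=7 this gives 41.

Answer: 41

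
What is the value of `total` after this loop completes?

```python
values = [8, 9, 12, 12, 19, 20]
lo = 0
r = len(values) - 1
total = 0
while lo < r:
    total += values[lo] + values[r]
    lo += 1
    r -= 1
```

Sum of pairs from ends
`total` takes the values: 0 → 28 → 56 → 80

Answer: 80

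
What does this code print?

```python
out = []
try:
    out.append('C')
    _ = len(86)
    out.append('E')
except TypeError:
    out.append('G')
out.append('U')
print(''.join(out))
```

Execution trace: 'C' (try body) → 'G' (except TypeError) → 'U' (after the try/except). Output: CGU

Answer: CGU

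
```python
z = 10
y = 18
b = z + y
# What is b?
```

Trace:
`z = 10` → z = 10
`y = 18` → y = 18
`b = z + y` → b = 28
So b = 28

Answer: 28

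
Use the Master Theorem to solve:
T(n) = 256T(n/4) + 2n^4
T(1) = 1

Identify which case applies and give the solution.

a=256, b=4, f(n)=2n^4. log_4(256) = 4. Since c=4 = 4, Case 2 applies: T(n) = Θ(n^log_b(a) · log n) = O(n^4 log n).

Answer: O(n^4 log n) - Case 2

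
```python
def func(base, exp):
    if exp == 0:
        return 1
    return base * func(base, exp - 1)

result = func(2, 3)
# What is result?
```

func(2, 3) = 2 * 2 * 2 = 8

Answer: 8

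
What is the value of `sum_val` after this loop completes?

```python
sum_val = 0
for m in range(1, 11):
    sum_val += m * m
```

Sum of squares 1² to 10² = 385
`sum_val` takes the values: 0 → 1 → 5 → 14 → 30 → 55 → 91 → 140 → 204 → 285 → 385

Answer: 385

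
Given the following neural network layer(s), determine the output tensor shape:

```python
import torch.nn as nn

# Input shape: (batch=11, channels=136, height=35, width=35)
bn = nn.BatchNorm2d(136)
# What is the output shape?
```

Input: (11, 136, 35, 35) -> Output: (11, 136, 35, 35)

Answer: (11, 136, 35, 35)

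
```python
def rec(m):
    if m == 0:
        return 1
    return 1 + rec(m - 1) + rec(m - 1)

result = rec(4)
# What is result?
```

rec(m) = 1 + 2·rec(m-1), rec(0)=1. Closed form: (1+1)·2^4 - 1 = 31.

Answer: 31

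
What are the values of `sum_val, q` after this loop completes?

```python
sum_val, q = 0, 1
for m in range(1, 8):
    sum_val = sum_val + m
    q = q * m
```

Sum and factorial of 1 to 7
`sum_val, q` takes the values: (0, 1) → (1, 1) → (3, 1) → (3, 2) → (6, 2) → (6, 6) → (10, 6) → (10, 24) → (15, 24) → (15, 120) → (21, 120) → (21, 720) → (28, 720) → (28, 5040)

Answer: 28, 5040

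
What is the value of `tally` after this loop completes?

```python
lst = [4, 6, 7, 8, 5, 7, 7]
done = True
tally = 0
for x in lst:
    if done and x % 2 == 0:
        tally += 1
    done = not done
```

Count even values at even positions
`tally` takes the values: 0 → 1

Answer: 1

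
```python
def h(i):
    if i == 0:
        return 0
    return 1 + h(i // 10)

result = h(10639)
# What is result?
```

Count of digits of 10639: 5

Answer: 5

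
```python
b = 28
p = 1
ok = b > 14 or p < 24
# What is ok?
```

Trace:
`b = 28` → b = 28
`p = 1` → p = 1
`ok = b > 14 or p < 24` → ok = True
So ok = True

Answer: True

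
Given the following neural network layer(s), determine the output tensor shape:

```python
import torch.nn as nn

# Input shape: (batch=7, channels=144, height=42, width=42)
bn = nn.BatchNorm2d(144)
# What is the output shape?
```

Input: (7, 144, 42, 42) -> Output: (7, 144, 42, 42)

Answer: (7, 144, 42, 42)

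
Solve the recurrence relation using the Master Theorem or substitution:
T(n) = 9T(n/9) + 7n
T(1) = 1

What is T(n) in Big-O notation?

By Master Theorem: a=9, b=9, f(n)=7n. Since log_9(9) = 1 and f(n) = Θ(n^1), Case 2 applies. T(n) = O(n log n).

Answer: O(n log n)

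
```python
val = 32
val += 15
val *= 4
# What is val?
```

Trace:
`val = 32` → val = 32
`val += 15` → val = 47
`val *= 4` → val = 188
So val = 188

Answer: 188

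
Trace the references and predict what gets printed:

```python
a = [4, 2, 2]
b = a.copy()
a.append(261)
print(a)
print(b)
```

Key concept: list.copy() creates independent copy.
Step by step:
`a = [4, 2, 2]` → a = [4, 2, 2]
`b = a.copy()` → b = [4, 2, 2]
`a.append(261)` → a = [4, 2, 2, 261]
`print(a)` → prints [4, 2, 2, 261]
`print(b)` → prints [4, 2, 2]

Answer:
[4, 2, 2, 261]
[4, 2, 2]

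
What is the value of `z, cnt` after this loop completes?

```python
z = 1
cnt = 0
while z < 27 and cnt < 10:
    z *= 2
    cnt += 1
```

Double until >= 27 or 10 iterations
`z, cnt` takes the values: (1, 0) → (2, 0) → (2, 1) → (4, 1) → (4, 2) → (8, 2) → (8, 3) → (16, 3) → (16, 4) → (32, 4) → (32, 5)

Answer: 32, 5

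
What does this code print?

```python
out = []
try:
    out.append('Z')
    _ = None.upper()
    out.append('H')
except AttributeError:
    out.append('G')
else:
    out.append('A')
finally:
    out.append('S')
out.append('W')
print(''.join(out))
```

Execution trace: 'Z' (try body) → 'G' (except AttributeError) → 'S' (finally) → 'W' (after the try/except). Output: ZGSW

Answer: ZGSW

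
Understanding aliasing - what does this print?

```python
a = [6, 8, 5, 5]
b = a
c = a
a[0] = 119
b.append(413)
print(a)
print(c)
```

Key concept: multiple aliases.
Step by step:
`a = [6, 8, 5, 5]` → a = [6, 8, 5, 5]
`b = a` → b = [6, 8, 5, 5] (same object as a)
`c = a` → c = [6, 8, 5, 5] (same object as a, b)
`a[0] = 119` → a = [119, 8, 5, 5] (same object as b, c); b = [119, 8, 5, 5] (same object as a, c); c = [119, 8, 5, 5] (same object as a, b)
`b.append(413)` → a = [119, 8, 5, 5, 413] (same object as b, c); b = [119, 8, 5, 5, 413] (same object as a, c); c = [119, 8, 5, 5, 413] (same object as a, b)
`print(a)` → prints [119, 8, 5, 5, 413]
`print(c)` → prints [119, 8, 5, 5, 413]

Answer:
[119, 8, 5, 5, 413]
[119, 8, 5, 5, 413]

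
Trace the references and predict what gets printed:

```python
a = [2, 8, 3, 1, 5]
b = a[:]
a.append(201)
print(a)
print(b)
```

Key concept: slice [:] creates copy.
Step by step:
`a = [2, 8, 3, 1, 5]` → a = [2, 8, 3, 1, 5]
`b = a[:]` → b = [2, 8, 3, 1, 5]
`a.append(201)` → a = [2, 8, 3, 1, 5, 201]
`print(a)` → prints [2, 8, 3, 1, 5, 201]
`print(b)` → prints [2, 8, 3, 1, 5]

Answer:
[2, 8, 3, 1, 5, 201]
[2, 8, 3, 1, 5]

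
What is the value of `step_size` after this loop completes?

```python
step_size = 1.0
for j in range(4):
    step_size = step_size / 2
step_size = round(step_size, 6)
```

Halving LR 4 times: 1 / 2^4
`step_size` takes the values: 1.0 → 0.5 → 0.25 → 0.125 → 0.0625

Answer: 0.0625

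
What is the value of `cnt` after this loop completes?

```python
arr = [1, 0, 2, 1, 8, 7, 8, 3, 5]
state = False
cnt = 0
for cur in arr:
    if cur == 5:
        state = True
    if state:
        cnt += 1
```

Count elements after first 5 in [1, 0, 2, 1, 8, 7, 8, 3, 5]
`cnt` takes the values: 0 → 1

Answer: 1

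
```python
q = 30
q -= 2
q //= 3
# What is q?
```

Trace:
`q = 30` → q = 30
`q -= 2` → q = 28
`q //= 3` → q = 9
So q = 9

Answer: 9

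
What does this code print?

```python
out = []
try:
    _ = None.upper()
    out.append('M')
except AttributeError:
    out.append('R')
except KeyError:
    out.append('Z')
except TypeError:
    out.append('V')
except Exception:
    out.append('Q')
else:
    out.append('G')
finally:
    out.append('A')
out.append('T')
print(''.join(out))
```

Execution trace: 'R' (except AttributeError) → 'A' (finally) → 'T' (after the try/except). Output: RAT

Answer: RAT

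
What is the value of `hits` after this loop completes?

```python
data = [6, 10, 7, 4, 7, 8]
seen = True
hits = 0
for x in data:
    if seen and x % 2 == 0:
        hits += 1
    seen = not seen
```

Count even values at even positions
`hits` takes the values: 0 → 1

Answer: 1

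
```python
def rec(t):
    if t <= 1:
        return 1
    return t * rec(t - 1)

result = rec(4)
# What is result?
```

rec(4) = 4 * 3 * 2 * 1 = 24

Answer: 24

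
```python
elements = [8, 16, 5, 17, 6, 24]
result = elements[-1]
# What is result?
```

Trace:
`elements = [8, 16, 5, 17, 6, 24]` → elements = [8, 16, 5, 17, 6, 24]
`result = elements[-1]` → result = 24
So result = 24

Answer: 24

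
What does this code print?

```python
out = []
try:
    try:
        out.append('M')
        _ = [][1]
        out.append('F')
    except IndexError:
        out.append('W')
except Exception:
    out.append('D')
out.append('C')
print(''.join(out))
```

Execution trace: 'M' (inner try body) → 'W' (inner except IndexError) → 'C' (after the try/except). Output: MWC

Answer: MWC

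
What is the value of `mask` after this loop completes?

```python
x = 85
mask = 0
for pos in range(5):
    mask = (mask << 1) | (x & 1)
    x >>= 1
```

Reverse lowest 5 bits of 85
`mask` takes the values: 0 → 1 → 2 → 5 → 10 → 21

Answer: 21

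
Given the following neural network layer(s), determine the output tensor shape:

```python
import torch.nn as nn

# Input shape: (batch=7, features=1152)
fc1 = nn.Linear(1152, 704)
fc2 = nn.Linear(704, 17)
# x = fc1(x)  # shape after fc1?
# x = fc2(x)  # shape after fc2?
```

Input: (7, 1152) -> after fc1: (7, 704) -> Output: (7, 17)

Answer: (7, 17)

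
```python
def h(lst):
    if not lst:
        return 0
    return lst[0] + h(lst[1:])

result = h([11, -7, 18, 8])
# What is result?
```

11 + (-7) + 18 + 8 + 0 = 30

Answer: 30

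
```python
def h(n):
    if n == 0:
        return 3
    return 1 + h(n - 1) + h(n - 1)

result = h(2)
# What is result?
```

h(n) = 1 + 2·h(n-1), h(0)=3. Closed form: (3+1)·2^2 - 1 = 15.

Answer: 15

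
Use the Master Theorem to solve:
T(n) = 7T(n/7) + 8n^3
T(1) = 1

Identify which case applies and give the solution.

a=7, b=7, f(n)=8n^3. log_7(7) = 1. Since c=3 > 1 and the regularity condition holds (7(n/7)^3 = (7/7^3)n^3 with 7/7^3 < 1), Case 3 applies: T(n) = Θ(f(n)) = O(n^3).

Answer: O(n^3) - Case 3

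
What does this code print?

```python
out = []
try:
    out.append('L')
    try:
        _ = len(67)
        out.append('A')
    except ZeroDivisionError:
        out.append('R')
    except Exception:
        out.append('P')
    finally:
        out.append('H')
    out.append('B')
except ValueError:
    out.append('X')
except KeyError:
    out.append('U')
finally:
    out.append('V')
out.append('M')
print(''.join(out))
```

Execution trace: 'L' (try body) → 'P' (inner except Exception) → 'H' (inner finally) → 'B' (try body, no exception) → 'V' (finally) → 'M' (after the try/except). Output: LPHBVM

Answer: LPHBVM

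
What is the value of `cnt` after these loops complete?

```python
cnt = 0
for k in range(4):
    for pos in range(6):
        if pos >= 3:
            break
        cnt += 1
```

Inner breaks at 3, outer runs 4 times
`cnt` takes the values: 0 → 1 → 2 → 3 → 4 → 5 → 6 → 7 → 8 → 9 → 10 → 11 → 12

Answer: 12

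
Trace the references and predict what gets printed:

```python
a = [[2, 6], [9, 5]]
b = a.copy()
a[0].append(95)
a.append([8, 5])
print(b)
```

Key concept: shallow copy with nested lists.
Step by step:
`a = [[2, 6], [9, 5]]` → a = [[2, 6], [9, 5]]
`b = a.copy()` → b = [[2, 6], [9, 5]]
`a[0].append(95)` → a = [[2, 6, 95], [9, 5]]; b = [[2, 6, 95], [9, 5]]
`a.append([8, 5])` → a = [[2, 6, 95], [9, 5], [8, 5]]
`print(b)` → prints [[2, 6, 95], [9, 5]]

Answer: [[2, 6, 95], [9, 5]]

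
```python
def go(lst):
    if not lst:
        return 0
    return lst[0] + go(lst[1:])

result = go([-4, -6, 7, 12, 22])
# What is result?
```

(-4) + (-6) + 7 + 12 + 22 + 0 = 31

Answer: 31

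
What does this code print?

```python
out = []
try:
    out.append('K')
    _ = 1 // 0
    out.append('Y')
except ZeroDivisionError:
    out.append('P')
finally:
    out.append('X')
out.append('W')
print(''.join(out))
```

Execution trace: 'K' (try body) → 'P' (except ZeroDivisionError) → 'X' (finally) → 'W' (after the try/except). Output: KPXW

Answer: KPXW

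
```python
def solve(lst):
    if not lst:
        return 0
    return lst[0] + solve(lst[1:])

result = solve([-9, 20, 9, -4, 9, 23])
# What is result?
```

(-9) + 20 + 9 + (-4) + 9 + 23 + 0 = 48

Answer: 48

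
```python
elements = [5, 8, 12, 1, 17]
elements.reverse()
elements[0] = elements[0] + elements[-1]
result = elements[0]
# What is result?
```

Trace:
`elements = [5, 8, 12, 1, 17]` → elements = [5, 8, 12, 1, 17]
`elements.reverse()` → elements = [17, 1, 12, 8, 5]
`elements[0] = elements[0] + elements[-1]` → elements = [22, 1, 12, 8, 5]
`result = elements[0]` → result = 22
So result = 22

Answer: 22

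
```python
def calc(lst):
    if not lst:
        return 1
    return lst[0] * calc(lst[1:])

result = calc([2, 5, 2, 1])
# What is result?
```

Product over [2, 5, 2, 1] = 2 * 5 * 2 * 1 = 20

Answer: 20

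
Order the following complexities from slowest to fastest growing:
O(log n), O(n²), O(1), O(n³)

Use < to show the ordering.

Ordered by growth rate: O(1) < O(log n) < O(n²) < O(n³)

Answer: O(1) < O(log n) < O(n²) < O(n³)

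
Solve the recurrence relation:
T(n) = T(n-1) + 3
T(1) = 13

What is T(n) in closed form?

Unrolling: T(n) = T(1) + 3·(n-1) = 13 + 3(n-1) = 3n + 10.

Answer: T(n) = 3n + 10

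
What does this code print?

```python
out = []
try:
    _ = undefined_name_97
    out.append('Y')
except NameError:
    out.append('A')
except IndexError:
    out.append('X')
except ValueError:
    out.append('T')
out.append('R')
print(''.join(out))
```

Execution trace: 'A' (except NameError) → 'R' (after the try/except). Output: AR

Answer: AR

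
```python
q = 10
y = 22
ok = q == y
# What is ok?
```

Trace:
`q = 10` → q = 10
`y = 22` → y = 22
`ok = q == y` → ok = False
So ok = False

Answer: False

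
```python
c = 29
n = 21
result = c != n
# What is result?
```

Trace:
`c = 29` → c = 29
`n = 21` → n = 21
`result = c != n` → result = True
So result = True

Answer: True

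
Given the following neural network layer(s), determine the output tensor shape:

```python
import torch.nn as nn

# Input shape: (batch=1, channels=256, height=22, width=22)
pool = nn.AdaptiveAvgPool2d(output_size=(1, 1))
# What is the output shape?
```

Input: (1, 256, 22, 22) -> Output: (1, 256, 1, 1)

Answer: (1, 256, 1, 1)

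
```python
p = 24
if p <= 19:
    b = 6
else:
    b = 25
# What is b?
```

Trace:
`p = 24` → p = 24
`if p <= 19: ...` → p <= 19 is False, take else branch → b = 25
So b = 25

Answer: 25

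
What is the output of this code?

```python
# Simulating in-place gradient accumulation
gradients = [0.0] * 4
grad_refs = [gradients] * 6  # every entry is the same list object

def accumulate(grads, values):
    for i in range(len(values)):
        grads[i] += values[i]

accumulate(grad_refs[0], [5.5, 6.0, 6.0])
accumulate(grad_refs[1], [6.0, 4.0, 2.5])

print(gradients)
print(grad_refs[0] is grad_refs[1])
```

Key concept: gradient accumulation aliasing.
Step by step:
`gradients = [0.0] * 4` → gradients = [0.0, 0.0, 0.0, 0.0]
`grad_refs = [gradients] * 6` → grad_refs = [[0.0, 0.0, 0.0, 0.0], [0.0, 0.0, 0.0, 0.0], [0.0, 0.0, 0.0, 0.0], [0.0, 0.0, 0.0, 0.0], [0.0, 0.0, 0.0, 0.0], [0.0, 0.0, 0.0, 0.0]]
`accumulate(grad_refs[0], [5.5, 6.0, 6.0])` → gradients = [5.5, 6.0, 6.0, 0.0]; grad_refs = [[5.5, 6.0, 6.0, 0.0], [5.5, 6.0, 6.0, 0.0], [5.5, 6.0, 6.0, 0.0], [5.5, 6.0, 6.0, 0.0], [5.5, 6.0, 6.0, 0.0], [5.5, 6.0, 6.0, 0.0]]
`accumulate(grad_refs[1], [6.0, 4.0, 2.5])` → gradients = [11.5, 10.0, 8.5, 0.0]; grad_refs = [[11.5, 10.0, 8.5, 0.0], [11.5, 10.0, 8.5, 0.0], [11.5, 10.0, 8.5, 0.0], [11.5, 10.0, 8.5, 0.0], [11.5, 10.0, 8.5, 0.0], [11.5, 10.0, 8.5, 0.0]]
`print(gradients)` → prints [11.5, 10.0, 8.5, 0.0]
`print(grad_refs[0] is grad_refs[1])` → prints True

Answer:
[11.5, 10.0, 8.5, 0.0]
True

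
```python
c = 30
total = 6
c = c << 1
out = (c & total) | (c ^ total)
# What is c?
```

Trace:
`c = 30` → c = 30
`total = 6` → total = 6
`c = c << 1` → c = 60
`out = (c & total) | (c ^ total)` → out = 62
So c = 60

Answer: 60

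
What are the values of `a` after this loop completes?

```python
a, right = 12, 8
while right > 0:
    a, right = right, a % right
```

GCD of 12 and 8
`a` takes the values: 12 → 8 → 4

Answer: 4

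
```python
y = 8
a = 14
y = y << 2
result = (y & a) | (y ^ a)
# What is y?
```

Trace:
`y = 8` → y = 8
`a = 14` → a = 14
`y = y << 2` → y = 32
`result = (y & a) | (y ^ a)` → result = 46
So y = 32

Answer: 32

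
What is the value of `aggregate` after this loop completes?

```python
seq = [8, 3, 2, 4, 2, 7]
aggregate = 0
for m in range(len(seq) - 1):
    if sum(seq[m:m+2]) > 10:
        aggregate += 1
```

Count windows with sum > 10
`aggregate` takes the values: 0 → 1

Answer: 1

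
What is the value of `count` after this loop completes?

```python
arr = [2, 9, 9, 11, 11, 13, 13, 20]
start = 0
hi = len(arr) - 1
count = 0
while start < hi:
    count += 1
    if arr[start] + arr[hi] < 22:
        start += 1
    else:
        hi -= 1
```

Steps to find pair summing to 22
`count` takes the values: 0 → 1 → 2 → 3 → 4 → 5 → 6 → 7

Answer: 7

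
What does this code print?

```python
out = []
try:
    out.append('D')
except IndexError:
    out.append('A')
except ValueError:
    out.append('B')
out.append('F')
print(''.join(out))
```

Execution trace: 'D' (try body, no exception) → 'F' (after the try/except). Output: DF

Answer: DF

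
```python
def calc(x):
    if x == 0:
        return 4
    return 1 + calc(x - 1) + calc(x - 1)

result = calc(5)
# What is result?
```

calc(x) = 1 + 2·calc(x-1), calc(0)=4. Closed form: (4+1)·2^5 - 1 = 159.

Answer: 159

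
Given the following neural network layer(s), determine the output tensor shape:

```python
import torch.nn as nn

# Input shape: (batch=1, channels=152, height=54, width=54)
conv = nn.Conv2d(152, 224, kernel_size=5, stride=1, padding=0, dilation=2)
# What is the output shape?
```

Input: (1, 152, 54, 54) -> Output: (1, 224, 46, 46)

Answer: (1, 224, 46, 46)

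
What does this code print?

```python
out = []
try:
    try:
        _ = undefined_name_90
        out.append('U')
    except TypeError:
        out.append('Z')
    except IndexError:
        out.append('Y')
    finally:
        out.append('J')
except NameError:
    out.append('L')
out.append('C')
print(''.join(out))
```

Execution trace: 'J' (finally) → 'L' (outer except NameError) → 'C' (after the try/except). Output: JLC

Answer: JLC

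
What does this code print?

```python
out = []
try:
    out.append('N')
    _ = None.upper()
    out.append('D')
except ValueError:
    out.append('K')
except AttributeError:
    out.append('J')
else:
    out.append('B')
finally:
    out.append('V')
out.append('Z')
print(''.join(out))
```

Execution trace: 'N' (try body) → 'J' (except AttributeError) → 'V' (finally) → 'Z' (after the try/except). Output: NJVZ

Answer: NJVZ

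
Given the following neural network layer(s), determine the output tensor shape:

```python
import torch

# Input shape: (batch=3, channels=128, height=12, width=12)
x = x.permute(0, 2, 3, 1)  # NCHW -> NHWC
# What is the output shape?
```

Input: (3, 128, 12, 12) -> Output: (3, 12, 12, 128)

Answer: (3, 12, 12, 128)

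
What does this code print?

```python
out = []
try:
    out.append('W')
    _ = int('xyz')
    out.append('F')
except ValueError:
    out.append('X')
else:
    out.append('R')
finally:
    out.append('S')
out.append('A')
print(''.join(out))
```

Execution trace: 'W' (try body) → 'X' (except ValueError) → 'S' (finally) → 'A' (after the try/except). Output: WXSA

Answer: WXSA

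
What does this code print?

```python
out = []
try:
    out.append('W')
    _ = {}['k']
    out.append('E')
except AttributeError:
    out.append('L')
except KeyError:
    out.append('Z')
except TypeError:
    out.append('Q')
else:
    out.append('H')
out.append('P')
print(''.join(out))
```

Execution trace: 'W' (try body) → 'Z' (except KeyError) → 'P' (after the try/except). Output: WZP

Answer: WZP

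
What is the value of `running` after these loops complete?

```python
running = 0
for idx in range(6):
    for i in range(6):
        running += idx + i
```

Sum of all idx+i for idx,i in 6x6
`running` takes the values: 0 → 1 → 3 → 6 → 10 → 15 → 16 → 18 → 21 → 25 → 30 → 36 → 38 → 41 → 45 → 50 → 56 → 63 → 66 → 70 → 75 → 81 → 88 → 96 → 100 → 105 → 111 → 118 → 126 → 135 → 140 → 146 → 153 → 161 → 170 → 180

Answer: 180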